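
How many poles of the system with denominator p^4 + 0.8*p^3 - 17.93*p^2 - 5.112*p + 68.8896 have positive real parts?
p^4 + 0.8*p^3 - 17.93*p^2 - 5.112*p + 68.8896 = (p - 3.2)(p + 3.9)(p - 2.3)(p + 2.4). Poles: -2.4, -3.9, 2.3, 3.2. RHP poles (Re>0): 2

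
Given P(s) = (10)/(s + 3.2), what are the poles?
Set denominator = 0: s + 3.2 = 0 → Poles: -3.2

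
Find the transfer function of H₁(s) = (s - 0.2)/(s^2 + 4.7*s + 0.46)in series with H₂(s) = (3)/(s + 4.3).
Series: H = H₁ · H₂ = (n₁·n₂)/(d₁·d₂).
Num: n₁·n₂ = 3*s - 0.6. Den: d₁·d₂ = s^3 + 9*s^2 + 20.67*s + 1.978.
H(s) = (3*s - 0.6)/(s^3 + 9*s^2 + 20.67*s + 1.978)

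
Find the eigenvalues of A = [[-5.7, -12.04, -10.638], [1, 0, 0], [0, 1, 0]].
Eigenvalues solve det(λI - A) = 0.
Characteristic polynomial: λ^3 + 5.7*λ^2 + 12.04*λ + 10.638 = 0.
Factor: (λ + 2.7)(λ^2 + 3*λ + 3.94) = 0.
Roots: -1.5 + 1.3j, -1.5 - 1.3j, -2.7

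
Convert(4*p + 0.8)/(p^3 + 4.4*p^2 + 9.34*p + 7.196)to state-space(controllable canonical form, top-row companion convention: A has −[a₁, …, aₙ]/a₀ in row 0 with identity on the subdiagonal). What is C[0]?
Reachable canonical form: C = numerator coefficients (right-aligned, zero-padded to length n).
num = 4*p + 0.8, C = [[0, 4, 0.8]].
C[0] = 0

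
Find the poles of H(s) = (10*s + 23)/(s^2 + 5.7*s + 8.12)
Set denominator = 0: s^2 + 5.7*s + 8.12 = (s + 2.8)(s + 2.9) = 0 → Poles: -2.8, -2.9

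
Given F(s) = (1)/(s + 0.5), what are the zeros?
Numerator is a nonzero constant (1) → Zeros: none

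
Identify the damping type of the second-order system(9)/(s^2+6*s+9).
Standard form: ωn²/(s²+2ζωn·s+ωn²) gives ωn=3, ζ=1.
Critically damped (ζ = 1)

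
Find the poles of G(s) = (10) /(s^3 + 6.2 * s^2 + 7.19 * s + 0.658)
Set denominator = 0: s^3 + 6.2*s^2 + 7.19*s + 0.658 = (s + 0.1)(s + 1.4)(s + 4.7) = 0 → Poles: -0.1, -1.4, -4.7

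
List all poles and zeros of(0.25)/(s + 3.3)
Set denominator = 0: s + 3.3 = 0 → Poles: -3.3
Numerator is a nonzero constant (0.25) → Zeros: none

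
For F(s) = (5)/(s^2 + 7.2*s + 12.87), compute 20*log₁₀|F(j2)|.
Substitute s = j*2: F(j2) = 0.15505 - 0.251716j.
|F(j2)| = sqrt(Re² + Im²) = 0.2956.
20*log₁₀(0.2956) = -10.58 dB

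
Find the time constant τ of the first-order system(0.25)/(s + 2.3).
First-order system: τ = -1/pole. Pole = -2.3. τ = -1/(-2.3) = 0.4348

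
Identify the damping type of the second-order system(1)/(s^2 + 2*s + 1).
Standard form: ωn²/(s²+2ζωn·s+ωn²) gives ωn=1, ζ=1.
Critically damped (ζ = 1)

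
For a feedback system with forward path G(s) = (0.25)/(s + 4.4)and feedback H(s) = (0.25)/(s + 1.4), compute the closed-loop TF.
Closed-loop T = G/(1+GH).
Numerator: G_num * H_den = 0.25*s + 0.35.
Denominator: G_den * H_den + G_num * H_num = (s^2 + 5.8*s + 6.16) + (0.0625) = s^2 + 5.8*s + 6.2225.
T(s) = (0.25*s + 0.35)/(s^2 + 5.8*s + 6.2225)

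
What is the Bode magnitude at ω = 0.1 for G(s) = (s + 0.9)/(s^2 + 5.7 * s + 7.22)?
Substitute s = j*0.1: G(j0.1) = 0.125141 + 0.00397637j.
|G(j0.1)| = sqrt(Re² + Im²) = 0.1252.
20*log₁₀(0.1252) = -18.05 dB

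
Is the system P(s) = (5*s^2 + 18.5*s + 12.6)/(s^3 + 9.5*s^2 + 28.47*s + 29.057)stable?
Denominator: s^3 + 9.5*s^2 + 28.47*s + 29.057 = (s + 4.9)(s^2 + 4.6*s + 5.93). Poles: -2.3 + 0.8j, -2.3 - 0.8j, -4.9. All Re(p)<0: Yes (stable)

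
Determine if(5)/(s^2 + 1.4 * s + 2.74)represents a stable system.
Denominator: s^2 + 1.4*s + 2.74. Poles: -0.7 + 1.5j, -0.7 - 1.5j. All Re(p)<0: Yes (stable)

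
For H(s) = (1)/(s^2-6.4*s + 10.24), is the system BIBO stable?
Denominator: s^2 - 6.4*s + 10.24 = (s - 3.2)(s - 3.2). Poles: 3.2, 3.2. All Re(p)<0: No (unstable)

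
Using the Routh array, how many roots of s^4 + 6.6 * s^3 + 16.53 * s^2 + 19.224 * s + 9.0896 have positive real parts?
Routh array:
s^4: [1, 16.53, 9.0896]; s^3: [6.6, 19.224]; s^2: [13.6173, 9.0896]; s^1: [14.8185]; s^0: [9.0896]
First column: [1, 6.6, 13.6173, 14.8185, 9.0896]. Sign changes = RHP roots = 0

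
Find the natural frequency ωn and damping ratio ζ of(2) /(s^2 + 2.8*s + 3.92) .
Underdamped: complex pole -1.4 + 1.4j. ωn = |pole| = 1.98, ζ = -Re(pole)/ωn = 0.7071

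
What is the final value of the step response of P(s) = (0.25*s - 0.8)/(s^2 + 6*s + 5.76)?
FVT: lim_{t→∞} y(t) = lim_{s→0} s*Y(s) where Y(s) = P(s)/s.
= lim_{s→0} P(s) = P(0) = num(0)/den(0) = -0.8/5.76 = -0.1389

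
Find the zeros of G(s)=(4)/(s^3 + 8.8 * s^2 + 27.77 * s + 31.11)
Numerator is a nonzero constant (4) → Zeros: none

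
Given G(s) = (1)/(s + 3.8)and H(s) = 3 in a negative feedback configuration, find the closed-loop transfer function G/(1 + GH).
Closed-loop T = G/(1+GH).
Numerator: G_num * H_den = 1.
Denominator: G_den * H_den + G_num * H_num = (s + 3.8) + (3) = s + 6.8.
T(s) = (1)/(s + 6.8)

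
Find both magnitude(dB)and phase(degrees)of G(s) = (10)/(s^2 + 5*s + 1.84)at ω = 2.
Substitute s = j*2: G(j2) = -0.206372 - 0.955424j.
|G| = 20*log₁₀(sqrt(Re²+Im²)) = -0.20 dB.
∠G = atan2(Im, Re) = -102.19°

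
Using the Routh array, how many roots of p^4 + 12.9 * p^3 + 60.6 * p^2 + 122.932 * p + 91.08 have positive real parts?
Routh array:
p^4: [1, 60.6, 91.08]; p^3: [12.9, 122.932]; p^2: [51.0704, 91.08]; p^1: [99.9259]; p^0: [91.08]
First column: [1, 12.9, 51.0704, 99.9259, 91.08]. Sign changes = RHP roots = 0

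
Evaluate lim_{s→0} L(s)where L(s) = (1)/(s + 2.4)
DC gain = L(0) = num(0)/den(0) = 1/2.4 = 0.4167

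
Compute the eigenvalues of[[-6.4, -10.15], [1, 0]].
Eigenvalues solve det(λI - A) = 0.
Characteristic polynomial: λ^2 + 6.4*λ + 10.15 = 0.
Factor: (λ + 3.5)(λ + 2.9) = 0.
Roots: -2.9, -3.5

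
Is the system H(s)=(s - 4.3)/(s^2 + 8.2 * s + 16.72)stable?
Denominator: s^2 + 8.2*s + 16.72 = (s + 3.8)(s + 4.4). Poles: -3.8, -4.4. All Re(p)<0: Yes (stable)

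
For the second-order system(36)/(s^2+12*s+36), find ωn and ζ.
Standard form: ωn²/(s²+2ζωn·s+ωn²).
const=36=ωn² → ωn=6, s coeff=12=2ζωn → ζ=1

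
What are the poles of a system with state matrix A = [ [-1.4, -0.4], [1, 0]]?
Eigenvalues solve det(λI - A) = 0.
Characteristic polynomial: λ^2 + 1.4*λ + 0.4 = 0.
Factor: (λ + 1)(λ + 0.4) = 0.
Roots: -0.4, -1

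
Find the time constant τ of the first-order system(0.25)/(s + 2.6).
First-order system: τ = -1/pole. Pole = -2.6. τ = -1/(-2.6) = 0.3846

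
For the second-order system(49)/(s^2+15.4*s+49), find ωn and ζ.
Standard form: ωn²/(s²+2ζωn·s+ωn²).
const=49=ωn² → ωn=7, s coeff=15.4=2ζωn → ζ=1.1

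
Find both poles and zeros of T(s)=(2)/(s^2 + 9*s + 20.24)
Set denominator = 0: s^2 + 9*s + 20.24 = (s + 4.4)(s + 4.6) = 0 → Poles: -4.4, -4.6
Numerator is a nonzero constant (2) → Zeros: none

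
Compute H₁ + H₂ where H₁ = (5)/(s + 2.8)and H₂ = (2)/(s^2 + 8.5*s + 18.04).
Parallel: H = H₁ + H₂ = (n₁·d₂ + n₂·d₁)/(d₁·d₂).
n₁·d₂ = 5*s^2 + 42.5*s + 90.2. n₂·d₁ = 2*s + 5.6. Sum = 5*s^2 + 44.5*s + 95.8. d₁·d₂ = s^3 + 11.3*s^2 + 41.84*s + 50.512.
H(s) = (5*s^2 + 44.5*s + 95.8)/(s^3 + 11.3*s^2 + 41.84*s + 50.512)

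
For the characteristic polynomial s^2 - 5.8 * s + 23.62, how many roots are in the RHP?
Poles: 2.9 + 3.9j, 2.9 - 3.9j. RHP poles (Re>0): 2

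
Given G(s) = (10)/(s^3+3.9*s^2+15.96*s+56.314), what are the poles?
Set denominator = 0: s^3 + 3.9*s^2 + 15.96*s + 56.314 = (s + 3.7)(s^2 + 0.2*s + 15.22) = 0 → Poles: -0.1 + 3.9j, -0.1 - 3.9j, -3.7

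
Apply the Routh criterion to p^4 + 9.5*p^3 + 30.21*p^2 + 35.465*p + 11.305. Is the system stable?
Routh array:
p^4: [1, 30.21, 11.305]; p^3: [9.5, 35.465]; p^2: [26.4768, 11.305]; p^1: [31.4087]; p^0: [11.305]
First column: [1, 9.5, 26.4768, 31.4087, 11.305]. Sign changes = 0.
Yes, stable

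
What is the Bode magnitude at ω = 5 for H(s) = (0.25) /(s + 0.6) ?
Substitute s = j*5: H(j5) = 0.00591483 - 0.0492902j.
|H(j5)| = sqrt(Re² + Im²) = 0.04964.
20*log₁₀(0.04964) = -26.08 dB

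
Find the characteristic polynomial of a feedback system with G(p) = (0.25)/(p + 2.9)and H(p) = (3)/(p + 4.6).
Characteristic poly = G_den * H_den + G_num * H_num = (p^2 + 7.5*p + 13.34) + (0.75) = p^2 + 7.5*p + 14.09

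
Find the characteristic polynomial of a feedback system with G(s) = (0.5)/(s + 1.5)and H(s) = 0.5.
Characteristic poly = G_den * H_den + G_num * H_num = (s + 1.5) + (0.25) = s + 1.75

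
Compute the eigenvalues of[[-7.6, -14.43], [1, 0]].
Eigenvalues solve det(λI - A) = 0.
Characteristic polynomial: λ^2 + 7.6*λ + 14.43 = 0.
Factor: (λ + 3.9)(λ + 3.7) = 0.
Roots: -3.7, -3.9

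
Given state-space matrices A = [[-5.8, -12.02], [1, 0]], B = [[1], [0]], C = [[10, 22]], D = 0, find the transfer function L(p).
L(p) = C(pI - A)⁻¹B + D.
Characteristic polynomial det(pI - A) = p^2 + 5.8*p + 12.02.
Numerator from C·adj(pI-A)·B + D·det(pI-A) = 10*p + 22.
L(p) = (10*p + 22)/(p^2 + 5.8*p + 12.02)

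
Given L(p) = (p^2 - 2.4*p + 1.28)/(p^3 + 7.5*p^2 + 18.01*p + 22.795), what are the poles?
Set denominator = 0: p^3 + 7.5*p^2 + 18.01*p + 22.795 = (p + 4.7)(p^2 + 2.8*p + 4.85) = 0 → Poles: -1.4 + 1.7j, -1.4 - 1.7j, -4.7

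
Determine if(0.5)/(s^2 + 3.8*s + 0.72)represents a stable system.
Denominator: s^2 + 3.8*s + 0.72 = (s + 0.2)(s + 3.6). Poles: -0.2, -3.6. All Re(p)<0: Yes (stable)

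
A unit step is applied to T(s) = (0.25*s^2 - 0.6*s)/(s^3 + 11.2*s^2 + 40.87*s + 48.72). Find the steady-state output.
FVT: lim_{t→∞} y(t) = lim_{s→0} s*Y(s) where Y(s) = T(s)/s.
= lim_{s→0} T(s) = T(0) = num(0)/den(0) = 0/48.72 = 0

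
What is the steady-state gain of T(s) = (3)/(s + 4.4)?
DC gain = T(0) = num(0)/den(0) = 3/4.4 = 0.6818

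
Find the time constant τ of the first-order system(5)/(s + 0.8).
First-order system: τ = -1/pole. Pole = -0.8. τ = -1/(-0.8) = 1.25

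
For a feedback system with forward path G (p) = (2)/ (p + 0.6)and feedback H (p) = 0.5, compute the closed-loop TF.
Closed-loop T = G/(1+GH).
Numerator: G_num * H_den = 2.
Denominator: G_den * H_den + G_num * H_num = (p + 0.6) + (1) = p + 1.6.
T(p) = (2)/(p + 1.6)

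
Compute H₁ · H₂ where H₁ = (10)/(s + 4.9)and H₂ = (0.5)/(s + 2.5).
Series: H = H₁ · H₂ = (n₁·n₂)/(d₁·d₂).
Num: n₁·n₂ = 5. Den: d₁·d₂ = s^2 + 7.4*s + 12.25.
H(s) = (5)/(s^2 + 7.4*s + 12.25)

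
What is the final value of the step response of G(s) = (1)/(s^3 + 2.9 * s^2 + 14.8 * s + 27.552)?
FVT: lim_{t→∞} y(t) = lim_{s→0} s*Y(s) where Y(s) = G(s)/s.
= lim_{s→0} G(s) = G(0) = num(0)/den(0) = 1/27.552 = 0.0363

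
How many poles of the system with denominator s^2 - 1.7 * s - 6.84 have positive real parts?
s^2 - 1.7*s - 6.84 = (s - 3.6)(s + 1.9). Poles: -1.9, 3.6. RHP poles (Re>0): 1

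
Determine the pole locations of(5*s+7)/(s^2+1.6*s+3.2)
Set denominator = 0: s^2 + 1.6*s + 3.2 = 0 → Poles: -0.8 + 1.6j, -0.8 - 1.6j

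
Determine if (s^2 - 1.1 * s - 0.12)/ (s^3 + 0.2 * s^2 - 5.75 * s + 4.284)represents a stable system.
Denominator: s^3 + 0.2*s^2 - 5.75*s + 4.284 = (s - 1.7)(s - 0.9)(s + 2.8). Poles: -2.8, 0.9, 1.7. All Re(p)<0: No (unstable)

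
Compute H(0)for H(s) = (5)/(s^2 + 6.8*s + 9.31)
DC gain = H(0) = num(0)/den(0) = 5/9.31 = 0.5371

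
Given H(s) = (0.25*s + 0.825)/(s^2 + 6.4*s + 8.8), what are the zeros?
Set numerator = 0: 0.25*s + 0.825 = 0 → Zeros: -3.3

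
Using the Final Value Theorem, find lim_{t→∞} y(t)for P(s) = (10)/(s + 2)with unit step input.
FVT: lim_{t→∞} y(t) = lim_{s→0} s*Y(s) where Y(s) = P(s)/s.
= lim_{s→0} P(s) = P(0) = num(0)/den(0) = 10/2 = 5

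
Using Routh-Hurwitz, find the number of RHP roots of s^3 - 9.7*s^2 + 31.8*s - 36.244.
Routh array:
s^3: [1, 31.8]; s^2: [-9.7, -36.244]; s^1: [28.0635]; s^0: [-36.244]
First column: [1, -9.7, 28.0635, -36.244]. Sign changes = RHP roots = 3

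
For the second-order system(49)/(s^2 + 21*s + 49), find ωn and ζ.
Standard form: ωn²/(s²+2ζωn·s+ωn²).
const=49=ωn² → ωn=7, s coeff=21=2ζωn → ζ=1.5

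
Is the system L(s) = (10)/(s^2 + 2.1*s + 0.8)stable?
Denominator: s^2 + 2.1*s + 0.8 = (s + 0.5)(s + 1.6). Poles: -0.5, -1.6. All Re(p)<0: Yes (stable)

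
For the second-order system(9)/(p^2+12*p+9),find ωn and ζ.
Standard form: ωn²/(p²+2ζωn·p+ωn²).
const=9=ωn² → ωn=3, p coeff=12=2ζωn → ζ=2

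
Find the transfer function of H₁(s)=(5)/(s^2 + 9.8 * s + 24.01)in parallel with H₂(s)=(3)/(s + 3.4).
Parallel: H = H₁ + H₂ = (n₁·d₂ + n₂·d₁)/(d₁·d₂).
n₁·d₂ = 5*s + 17. n₂·d₁ = 3*s^2 + 29.4*s + 72.03. Sum = 3*s^2 + 34.4*s + 89.03. d₁·d₂ = s^3 + 13.2*s^2 + 57.33*s + 81.634.
H(s) = (3*s^2 + 34.4*s + 89.03)/(s^3 + 13.2*s^2 + 57.33*s + 81.634)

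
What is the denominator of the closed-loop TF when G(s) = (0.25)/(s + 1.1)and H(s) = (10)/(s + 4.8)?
Characteristic poly = G_den * H_den + G_num * H_num = (s^2 + 5.9*s + 5.28) + (2.5) = s^2 + 5.9*s + 7.78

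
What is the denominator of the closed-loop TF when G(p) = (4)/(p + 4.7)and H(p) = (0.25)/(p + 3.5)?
Characteristic poly = G_den * H_den + G_num * H_num = (p^2 + 8.2*p + 16.45) + (1) = p^2 + 8.2*p + 17.45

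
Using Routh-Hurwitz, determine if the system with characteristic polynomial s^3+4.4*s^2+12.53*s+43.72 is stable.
Routh array:
s^3: [1, 12.53]; s^2: [4.4, 43.72]; s^1: [2.59364]; s^0: [43.72]
First column: [1, 4.4, 2.59364, 43.72]. Sign changes = 0.
Yes, stable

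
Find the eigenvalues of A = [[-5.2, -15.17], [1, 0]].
Eigenvalues solve det(λI - A) = 0.
Characteristic polynomial: λ^2 + 5.2*λ + 15.17 = 0.
Roots: -2.6 + 2.9j, -2.6 - 2.9j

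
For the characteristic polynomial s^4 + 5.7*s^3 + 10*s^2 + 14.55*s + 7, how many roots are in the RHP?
s^4 + 5.7*s^3 + 10*s^2 + 14.55*s + 7 = (s + 0.7)(s + 4)(s^2 + s + 2.5). Poles: -0.5 + 1.5j, -0.5 - 1.5j, -0.7, -4. RHP poles (Re>0): 0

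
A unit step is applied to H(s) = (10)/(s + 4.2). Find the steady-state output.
FVT: lim_{t→∞} y(t) = lim_{s→0} s*Y(s) where Y(s) = H(s)/s.
= lim_{s→0} H(s) = H(0) = num(0)/den(0) = 10/4.2 = 2.381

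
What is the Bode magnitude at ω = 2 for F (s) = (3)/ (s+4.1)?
Substitute s = j*2: F(j2) = 0.591062 - 0.288323j.
|F(j2)| = sqrt(Re² + Im²) = 0.6576.
20*log₁₀(0.6576) = -3.64 dB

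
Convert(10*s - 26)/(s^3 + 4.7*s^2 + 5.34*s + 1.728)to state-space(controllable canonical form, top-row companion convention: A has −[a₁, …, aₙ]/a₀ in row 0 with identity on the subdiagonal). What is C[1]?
Reachable canonical form: C = numerator coefficients (right-aligned, zero-padded to length n).
num = 10*s - 26, C = [[0, 10, -26]].
C[1] = 10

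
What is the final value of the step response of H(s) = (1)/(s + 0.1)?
FVT: lim_{t→∞} y(t) = lim_{s→0} s*Y(s) where Y(s) = H(s)/s.
= lim_{s→0} H(s) = H(0) = num(0)/den(0) = 1/0.1 = 10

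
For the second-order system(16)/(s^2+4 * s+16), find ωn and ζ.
Standard form: ωn²/(s²+2ζωn·s+ωn²).
const=16=ωn² → ωn=4, s coeff=4=2ζωn → ζ=0.5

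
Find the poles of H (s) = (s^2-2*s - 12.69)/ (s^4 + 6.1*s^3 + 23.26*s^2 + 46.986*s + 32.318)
Set denominator = 0: s^4 + 6.1*s^3 + 23.26*s^2 + 46.986*s + 32.318 = (s + 1.3)(s + 2.2)(s^2 + 2.6*s + 11.3) = 0 → Poles: -1.3, -1.3 + 3.1j, -1.3 - 3.1j, -2.2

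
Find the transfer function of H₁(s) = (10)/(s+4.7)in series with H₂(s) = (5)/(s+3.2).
Series: H = H₁ · H₂ = (n₁·n₂)/(d₁·d₂).
Num: n₁·n₂ = 50. Den: d₁·d₂ = s^2 + 7.9*s + 15.04.
H(s) = (50)/(s^2 + 7.9*s + 15.04)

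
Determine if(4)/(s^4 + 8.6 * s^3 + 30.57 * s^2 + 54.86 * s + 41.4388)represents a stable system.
Denominator: s^4 + 8.6*s^3 + 30.57*s^2 + 54.86*s + 41.4388 = (s + 2.6)(s + 2.6)(s^2 + 3.4*s + 6.13). Poles: -1.7 + 1.8j, -1.7 - 1.8j, -2.6, -2.6. All Re(p)<0: Yes (stable)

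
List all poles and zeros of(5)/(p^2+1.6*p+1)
Set denominator = 0: p^2 + 1.6*p + 1 = 0 → Poles: -0.8 + 0.6j, -0.8 - 0.6j
Numerator is a nonzero constant (5) → Zeros: none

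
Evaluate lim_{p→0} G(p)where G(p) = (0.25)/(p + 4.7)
DC gain = G(0) = num(0)/den(0) = 0.25/4.7 = 0.05319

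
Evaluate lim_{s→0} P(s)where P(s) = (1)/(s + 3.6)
DC gain = P(0) = num(0)/den(0) = 1/3.6 = 0.2778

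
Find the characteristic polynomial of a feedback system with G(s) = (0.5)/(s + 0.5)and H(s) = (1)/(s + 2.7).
Characteristic poly = G_den * H_den + G_num * H_num = (s^2 + 3.2*s + 1.35) + (0.5) = s^2 + 3.2*s + 1.85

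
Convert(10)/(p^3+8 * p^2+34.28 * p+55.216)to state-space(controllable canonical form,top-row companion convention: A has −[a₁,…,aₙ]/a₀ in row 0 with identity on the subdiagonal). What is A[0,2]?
Reachable canonical form for den = p^3 + 8*p^2 + 34.28*p + 55.216: top row of A = -[a₁,a₂,...,aₙ]/a₀, ones on the subdiagonal, zeros elsewhere.
A = [[-8, -34.28, -55.216], [1, 0, 0], [0, 1, 0]].
A[0,2] = -55.216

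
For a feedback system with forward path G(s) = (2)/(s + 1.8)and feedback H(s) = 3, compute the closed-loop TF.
Closed-loop T = G/(1+GH).
Numerator: G_num * H_den = 2.
Denominator: G_den * H_den + G_num * H_num = (s + 1.8) + (6) = s + 7.8.
T(s) = (2)/(s + 7.8)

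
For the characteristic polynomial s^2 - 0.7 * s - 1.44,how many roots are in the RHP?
s^2 - 0.7*s - 1.44 = (s - 1.6)(s + 0.9). Poles: -0.9, 1.6. RHP poles (Re>0): 1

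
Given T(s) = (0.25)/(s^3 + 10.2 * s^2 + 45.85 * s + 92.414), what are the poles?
Set denominator = 0: s^3 + 10.2*s^2 + 45.85*s + 92.414 = (s + 4.6)(s^2 + 5.6*s + 20.09) = 0 → Poles: -2.8 + 3.5j, -2.8 - 3.5j, -4.6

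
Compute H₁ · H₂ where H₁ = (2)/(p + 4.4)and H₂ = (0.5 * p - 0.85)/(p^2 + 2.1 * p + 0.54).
Series: H = H₁ · H₂ = (n₁·n₂)/(d₁·d₂).
Num: n₁·n₂ = p - 1.7. Den: d₁·d₂ = p^3 + 6.5*p^2 + 9.78*p + 2.376.
H(p) = (p - 1.7)/(p^3 + 6.5*p^2 + 9.78*p + 2.376)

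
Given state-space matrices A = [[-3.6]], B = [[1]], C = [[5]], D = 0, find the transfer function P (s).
P(s) = C(sI - A)⁻¹B + D.
Characteristic polynomial det(sI - A) = s + 3.6.
Numerator from C·adj(sI-A)·B + D·det(sI-A) = 5.
P(s) = (5)/(s + 3.6)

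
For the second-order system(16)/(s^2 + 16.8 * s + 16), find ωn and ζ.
Standard form: ωn²/(s²+2ζωn·s+ωn²).
const=16=ωn² → ωn=4, s coeff=16.8=2ζωn → ζ=2.1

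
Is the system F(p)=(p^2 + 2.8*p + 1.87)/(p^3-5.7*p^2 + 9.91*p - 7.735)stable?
Denominator: p^3 - 5.7*p^2 + 9.91*p - 7.735 = (p - 3.5)(p^2 - 2.2*p + 2.21). Poles: 1.1 + 1j, 1.1 - 1j, 3.5. All Re(p)<0: No (unstable)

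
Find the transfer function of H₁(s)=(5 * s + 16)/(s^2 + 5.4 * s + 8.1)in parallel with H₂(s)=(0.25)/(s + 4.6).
Parallel: H = H₁ + H₂ = (n₁·d₂ + n₂·d₁)/(d₁·d₂).
n₁·d₂ = 5*s^2 + 39*s + 73.6. n₂·d₁ = 0.25*s^2 + 1.35*s + 2.025. Sum = 5.25*s^2 + 40.35*s + 75.625. d₁·d₂ = s^3 + 10*s^2 + 32.94*s + 37.26.
H(s) = (5.25*s^2 + 40.35*s + 75.625)/(s^3 + 10*s^2 + 32.94*s + 37.26)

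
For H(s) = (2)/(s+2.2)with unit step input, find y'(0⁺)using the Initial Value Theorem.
IVT: y'(0⁺) = lim_{s→∞} s²·Y(s) = lim_{s→∞} s·H(s).
deg(num) = 0, deg(den) = 1, relative degree = 1, so s·H(s) → (leading num)/(leading den) = 2/1 = 2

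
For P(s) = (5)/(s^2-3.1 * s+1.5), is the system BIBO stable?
Denominator: s^2 - 3.1*s + 1.5 = (s - 2.5)(s - 0.6). Poles: 0.6, 2.5. All Re(p)<0: No (unstable)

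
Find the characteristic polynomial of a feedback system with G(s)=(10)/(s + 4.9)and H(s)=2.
Characteristic poly = G_den * H_den + G_num * H_num = (s + 4.9) + (20) = s + 24.9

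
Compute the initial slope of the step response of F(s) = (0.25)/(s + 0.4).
IVT: y'(0⁺) = lim_{s→∞} s²·Y(s) = lim_{s→∞} s·F(s).
deg(num) = 0, deg(den) = 1, relative degree = 1, so s·F(s) → (leading num)/(leading den) = 0.25/1 = 0.25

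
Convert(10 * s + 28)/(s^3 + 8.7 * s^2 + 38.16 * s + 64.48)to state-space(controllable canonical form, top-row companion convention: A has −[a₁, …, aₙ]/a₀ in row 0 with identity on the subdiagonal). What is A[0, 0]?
Reachable canonical form for den = s^3 + 8.7*s^2 + 38.16*s + 64.48: top row of A = -[a₁,a₂,...,aₙ]/a₀, ones on the subdiagonal, zeros elsewhere.
A = [[-8.7, -38.16, -64.48], [1, 0, 0], [0, 1, 0]].
A[0,0] = -8.7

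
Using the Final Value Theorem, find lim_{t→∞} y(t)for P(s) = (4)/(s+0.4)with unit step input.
FVT: lim_{t→∞} y(t) = lim_{s→0} s*Y(s) where Y(s) = P(s)/s.
= lim_{s→0} P(s) = P(0) = num(0)/den(0) = 4/0.4 = 10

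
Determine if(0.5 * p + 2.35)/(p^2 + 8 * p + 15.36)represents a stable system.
Denominator: p^2 + 8*p + 15.36 = (p + 4.8)(p + 3.2). Poles: -3.2, -4.8. All Re(p)<0: Yes (stable)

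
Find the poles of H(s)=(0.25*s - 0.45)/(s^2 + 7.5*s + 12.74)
Set denominator = 0: s^2 + 7.5*s + 12.74 = (s + 2.6)(s + 4.9) = 0 → Poles: -2.6, -4.9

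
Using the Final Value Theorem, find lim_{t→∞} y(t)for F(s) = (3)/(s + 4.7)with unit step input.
FVT: lim_{t→∞} y(t) = lim_{s→0} s*Y(s) where Y(s) = F(s)/s.
= lim_{s→0} F(s) = F(0) = num(0)/den(0) = 3/4.7 = 0.6383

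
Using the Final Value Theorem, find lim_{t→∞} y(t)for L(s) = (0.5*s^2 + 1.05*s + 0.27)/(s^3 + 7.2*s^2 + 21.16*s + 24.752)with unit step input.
FVT: lim_{t→∞} y(t) = lim_{s→0} s*Y(s) where Y(s) = L(s)/s.
= lim_{s→0} L(s) = L(0) = num(0)/den(0) = 0.27/24.752 = 0.01091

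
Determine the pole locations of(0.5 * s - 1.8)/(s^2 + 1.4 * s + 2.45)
Set denominator = 0: s^2 + 1.4*s + 2.45 = 0 → Poles: -0.7 + 1.4j, -0.7 - 1.4j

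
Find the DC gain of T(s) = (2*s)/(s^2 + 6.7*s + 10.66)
DC gain = T(0) = num(0)/den(0) = 0/10.66 = 0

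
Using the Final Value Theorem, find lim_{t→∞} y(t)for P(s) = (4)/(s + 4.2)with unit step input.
FVT: lim_{t→∞} y(t) = lim_{s→0} s*Y(s) where Y(s) = P(s)/s.
= lim_{s→0} P(s) = P(0) = num(0)/den(0) = 4/4.2 = 0.9524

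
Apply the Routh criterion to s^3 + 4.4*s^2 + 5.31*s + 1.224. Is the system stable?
Routh array:
s^3: [1, 5.31]; s^2: [4.4, 1.224]; s^1: [5.03182]; s^0: [1.224]
First column: [1, 4.4, 5.03182, 1.224]. Sign changes = 0.
Yes, stable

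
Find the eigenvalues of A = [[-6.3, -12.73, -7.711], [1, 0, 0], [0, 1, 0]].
Eigenvalues solve det(λI - A) = 0.
Characteristic polynomial: λ^3 + 6.3*λ^2 + 12.73*λ + 7.711 = 0.
Factor: (λ + 1.1)(λ^2 + 5.2*λ + 7.01) = 0.
Roots: -1.1, -2.6 + 0.5j, -2.6 - 0.5j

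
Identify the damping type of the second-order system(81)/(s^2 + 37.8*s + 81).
Standard form: ωn²/(s²+2ζωn·s+ωn²) gives ωn=9, ζ=2.1.
Overdamped (ζ = 2.1 > 1)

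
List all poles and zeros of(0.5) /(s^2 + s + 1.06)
Set denominator = 0: s^2 + s + 1.06 = 0 → Poles: -0.5 + 0.9j, -0.5 - 0.9j
Numerator is a nonzero constant (0.5) → Zeros: none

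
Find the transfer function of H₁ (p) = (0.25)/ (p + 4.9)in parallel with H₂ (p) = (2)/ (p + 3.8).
Parallel: H = H₁ + H₂ = (n₁·d₂ + n₂·d₁)/(d₁·d₂).
n₁·d₂ = 0.25*p + 0.95. n₂·d₁ = 2*p + 9.8. Sum = 2.25*p + 10.75. d₁·d₂ = p^2 + 8.7*p + 18.62.
H(p) = (2.25*p + 10.75)/(p^2 + 8.7*p + 18.62)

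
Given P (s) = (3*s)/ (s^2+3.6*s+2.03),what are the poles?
Set denominator = 0: s^2 + 3.6*s + 2.03 = (s + 2.9)(s + 0.7) = 0 → Poles: -0.7, -2.9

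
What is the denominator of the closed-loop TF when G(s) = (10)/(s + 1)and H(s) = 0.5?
Characteristic poly = G_den * H_den + G_num * H_num = (s + 1) + (5) = s + 6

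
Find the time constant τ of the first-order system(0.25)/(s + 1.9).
First-order system: τ = -1/pole. Pole = -1.9. τ = -1/(-1.9) = 0.5263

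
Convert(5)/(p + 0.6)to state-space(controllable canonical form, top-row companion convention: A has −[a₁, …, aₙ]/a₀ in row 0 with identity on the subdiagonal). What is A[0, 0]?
Reachable canonical form for den = p + 0.6: top row of A = -[a₁,a₂,...,aₙ]/a₀, ones on the subdiagonal, zeros elsewhere.
A = [[-0.6]].
A[0,0] = -0.6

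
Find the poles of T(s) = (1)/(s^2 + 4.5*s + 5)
Set denominator = 0: s^2 + 4.5*s + 5 = (s + 2)(s + 2.5) = 0 → Poles: -2, -2.5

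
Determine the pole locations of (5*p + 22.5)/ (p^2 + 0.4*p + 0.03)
Set denominator = 0: p^2 + 0.4*p + 0.03 = (p + 0.3)(p + 0.1) = 0 → Poles: -0.1, -0.3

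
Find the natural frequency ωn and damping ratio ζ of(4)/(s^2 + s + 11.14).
Underdamped: complex pole -0.5 + 3.3j. ωn = |pole| = 3.338, ζ = -Re(pole)/ωn = 0.1498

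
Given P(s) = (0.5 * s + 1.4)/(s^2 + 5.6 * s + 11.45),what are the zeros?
Set numerator = 0: 0.5*s + 1.4 = 0 → Zeros: -2.8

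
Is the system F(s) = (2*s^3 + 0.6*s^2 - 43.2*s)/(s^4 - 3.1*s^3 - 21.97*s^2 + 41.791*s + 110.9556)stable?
Denominator: s^4 - 3.1*s^3 - 21.97*s^2 + 41.791*s + 110.9556 = (s - 4.9)(s + 3.7)(s - 3.6)(s + 1.7). Poles: -1.7, -3.7, 3.6, 4.9. All Re(p)<0: No (unstable)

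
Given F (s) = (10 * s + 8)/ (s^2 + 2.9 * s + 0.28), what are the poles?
Set denominator = 0: s^2 + 2.9*s + 0.28 = (s + 0.1)(s + 2.8) = 0 → Poles: -0.1, -2.8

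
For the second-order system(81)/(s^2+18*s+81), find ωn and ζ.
Standard form: ωn²/(s²+2ζωn·s+ωn²).
const=81=ωn² → ωn=9, s coeff=18=2ζωn → ζ=1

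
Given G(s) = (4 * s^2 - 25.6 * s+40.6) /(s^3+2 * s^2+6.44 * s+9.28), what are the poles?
Set denominator = 0: s^3 + 2*s^2 + 6.44*s + 9.28 = (s + 1.6)(s^2 + 0.4*s + 5.8) = 0 → Poles: -0.2 + 2.4j, -0.2 - 2.4j, -1.6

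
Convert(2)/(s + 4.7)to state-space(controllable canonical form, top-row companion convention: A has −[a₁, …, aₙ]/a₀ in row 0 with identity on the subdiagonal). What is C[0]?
Reachable canonical form: C = numerator coefficients (right-aligned, zero-padded to length n).
num = 2, C = [[2]].
C[0] = 2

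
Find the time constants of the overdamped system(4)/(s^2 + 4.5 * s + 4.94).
Overdamped: real poles at -1.9, -2.6. τ = -1/pole → τ₁ = 0.5263, τ₂ = 0.3846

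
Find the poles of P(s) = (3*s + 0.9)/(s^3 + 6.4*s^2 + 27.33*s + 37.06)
Set denominator = 0: s^3 + 6.4*s^2 + 27.33*s + 37.06 = (s + 2)(s^2 + 4.4*s + 18.53) = 0 → Poles: -2, -2.2 + 3.7j, -2.2 - 3.7j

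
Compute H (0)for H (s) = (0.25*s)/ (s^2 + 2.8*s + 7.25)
DC gain = H(0) = num(0)/den(0) = 0/7.25 = 0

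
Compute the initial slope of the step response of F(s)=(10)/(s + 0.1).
IVT: y'(0⁺) = lim_{s→∞} s²·Y(s) = lim_{s→∞} s·F(s).
deg(num) = 0, deg(den) = 1, relative degree = 1, so s·F(s) → (leading num)/(leading den) = 10/1 = 10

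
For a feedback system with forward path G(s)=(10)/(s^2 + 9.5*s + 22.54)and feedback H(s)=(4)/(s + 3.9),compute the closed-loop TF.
Closed-loop T = G/(1+GH).
Numerator: G_num * H_den = 10*s + 39.
Denominator: G_den * H_den + G_num * H_num = (s^3 + 13.4*s^2 + 59.59*s + 87.906) + (40) = s^3 + 13.4*s^2 + 59.59*s + 127.906.
T(s) = (10*s + 39)/(s^3 + 13.4*s^2 + 59.59*s + 127.906)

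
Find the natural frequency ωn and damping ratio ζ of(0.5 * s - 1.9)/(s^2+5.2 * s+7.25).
Underdamped: complex pole -2.6 + 0.7j. ωn = |pole| = 2.693, ζ = -Re(pole)/ωn = 0.9656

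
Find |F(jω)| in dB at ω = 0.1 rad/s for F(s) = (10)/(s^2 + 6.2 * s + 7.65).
Substitute s = j*0.1: F(j0.1) = 1.30034 - 0.105525j.
|F(j0.1)| = sqrt(Re² + Im²) = 1.305.
20*log₁₀(1.305) = 2.31 dB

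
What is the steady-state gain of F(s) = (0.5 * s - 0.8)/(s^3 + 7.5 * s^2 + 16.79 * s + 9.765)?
DC gain = F(0) = num(0)/den(0) = -0.8/9.765 = -0.08193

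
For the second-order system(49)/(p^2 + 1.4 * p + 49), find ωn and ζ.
Standard form: ωn²/(p²+2ζωn·p+ωn²).
const=49=ωn² → ωn=7, p coeff=1.4=2ζωn → ζ=0.1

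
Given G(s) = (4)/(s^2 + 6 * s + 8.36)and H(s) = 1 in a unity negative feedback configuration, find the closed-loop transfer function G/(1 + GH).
Closed-loop T = G/(1+GH).
Numerator: G_num * H_den = 4.
Denominator: G_den * H_den + G_num * H_num = (s^2 + 6*s + 8.36) + (4) = s^2 + 6*s + 12.36.
T(s) = (4)/(s^2 + 6*s + 12.36)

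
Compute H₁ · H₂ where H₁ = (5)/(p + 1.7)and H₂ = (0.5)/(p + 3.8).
Series: H = H₁ · H₂ = (n₁·n₂)/(d₁·d₂).
Num: n₁·n₂ = 2.5. Den: d₁·d₂ = p^2 + 5.5*p + 6.46.
H(p) = (2.5)/(p^2 + 5.5*p + 6.46)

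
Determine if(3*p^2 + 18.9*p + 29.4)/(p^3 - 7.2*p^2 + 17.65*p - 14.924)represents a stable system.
Denominator: p^3 - 7.2*p^2 + 17.65*p - 14.924 = (p - 2.8)(p^2 - 4.4*p + 5.33). Poles: 2.2 + 0.7j, 2.2 - 0.7j, 2.8. All Re(p)<0: No (unstable)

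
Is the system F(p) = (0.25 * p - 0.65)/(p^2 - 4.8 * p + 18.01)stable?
Denominator: p^2 - 4.8*p + 18.01. Poles: 2.4 + 3.5j, 2.4 - 3.5j. All Re(p)<0: No (unstable)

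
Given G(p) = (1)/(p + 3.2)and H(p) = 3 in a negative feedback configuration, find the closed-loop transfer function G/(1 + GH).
Closed-loop T = G/(1+GH).
Numerator: G_num * H_den = 1.
Denominator: G_den * H_den + G_num * H_num = (p + 3.2) + (3) = p + 6.2.
T(p) = (1)/(p + 6.2)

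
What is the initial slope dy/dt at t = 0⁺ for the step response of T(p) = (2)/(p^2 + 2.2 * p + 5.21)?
IVT: y'(0⁺) = lim_{p→∞} p²·Y(p) = lim_{p→∞} p·T(p).
deg(num) = 0, deg(den) = 2, relative degree = 2 ≥ 2, so p·T(p) → 0. Initial slope = 0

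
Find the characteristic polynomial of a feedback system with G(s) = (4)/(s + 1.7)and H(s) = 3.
Characteristic poly = G_den * H_den + G_num * H_num = (s + 1.7) + (12) = s + 13.7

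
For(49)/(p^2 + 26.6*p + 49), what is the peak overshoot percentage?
Standard form: ωn²/(p²+2ζωn·p+ωn²) → ωn = 7, ζ = 1.9.
ζ ≥ 1, so the response is non-oscillatory: peak overshoot = 0%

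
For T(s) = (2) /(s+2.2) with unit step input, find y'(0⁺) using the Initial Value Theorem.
IVT: y'(0⁺) = lim_{s→∞} s²·Y(s) = lim_{s→∞} s·T(s).
deg(num) = 0, deg(den) = 1, relative degree = 1, so s·T(s) → (leading num)/(leading den) = 2/1 = 2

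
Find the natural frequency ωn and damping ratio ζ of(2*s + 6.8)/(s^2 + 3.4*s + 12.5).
Underdamped: complex pole -1.7 + 3.1j. ωn = |pole| = 3.536, ζ = -Re(pole)/ωn = 0.4808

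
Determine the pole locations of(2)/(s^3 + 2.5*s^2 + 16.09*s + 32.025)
Set denominator = 0: s^3 + 2.5*s^2 + 16.09*s + 32.025 = (s + 2.1)(s^2 + 0.4*s + 15.25) = 0 → Poles: -0.2 + 3.9j, -0.2 - 3.9j, -2.1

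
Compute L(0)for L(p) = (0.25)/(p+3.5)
DC gain = L(0) = num(0)/den(0) = 0.25/3.5 = 0.07143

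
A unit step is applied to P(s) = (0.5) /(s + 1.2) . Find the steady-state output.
FVT: lim_{t→∞} y(t) = lim_{s→0} s*Y(s) where Y(s) = P(s)/s.
= lim_{s→0} P(s) = P(0) = num(0)/den(0) = 0.5/1.2 = 0.4167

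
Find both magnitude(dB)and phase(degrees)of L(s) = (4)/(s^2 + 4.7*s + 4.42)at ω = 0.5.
Substitute s = j*0.5: L(j0.5) = 0.728022 - 0.410276j.
|L| = 20*log₁₀(sqrt(Re²+Im²)) = -1.56 dB.
∠L = atan2(Im, Re) = -29.40°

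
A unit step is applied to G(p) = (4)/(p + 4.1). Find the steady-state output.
FVT: lim_{t→∞} y(t) = lim_{p→0} p*Y(p) where Y(p) = G(p)/p.
= lim_{p→0} G(p) = G(0) = num(0)/den(0) = 4/4.1 = 0.9756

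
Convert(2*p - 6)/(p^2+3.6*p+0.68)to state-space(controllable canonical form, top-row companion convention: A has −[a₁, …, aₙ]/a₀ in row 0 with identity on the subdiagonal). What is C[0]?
Reachable canonical form: C = numerator coefficients (right-aligned, zero-padded to length n).
num = 2*p - 6, C = [[2, -6]].
C[0] = 2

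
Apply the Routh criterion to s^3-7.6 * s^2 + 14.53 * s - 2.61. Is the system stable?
Routh array:
s^3: [1, 14.53]; s^2: [-7.6, -2.61]; s^1: [14.1866]; s^0: [-2.61]
First column: [1, -7.6, 14.1866, -2.61]. Sign changes = 3.
No, unstable (3 RHP root(s))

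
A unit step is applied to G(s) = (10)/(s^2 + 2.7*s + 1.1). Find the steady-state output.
FVT: lim_{t→∞} y(t) = lim_{s→0} s*Y(s) where Y(s) = G(s)/s.
= lim_{s→0} G(s) = G(0) = num(0)/den(0) = 10/1.1 = 9.091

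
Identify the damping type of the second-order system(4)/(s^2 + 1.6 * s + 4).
Standard form: ωn²/(s²+2ζωn·s+ωn²) gives ωn=2, ζ=0.4.
Underdamped (ζ = 0.4 < 1)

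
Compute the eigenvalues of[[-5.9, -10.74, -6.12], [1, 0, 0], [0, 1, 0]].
Eigenvalues solve det(λI - A) = 0.
Characteristic polynomial: λ^3 + 5.9*λ^2 + 10.74*λ + 6.12 = 0.
Factor: (λ + 1.2)(λ + 3)(λ + 1.7) = 0.
Roots: -1.2, -1.7, -3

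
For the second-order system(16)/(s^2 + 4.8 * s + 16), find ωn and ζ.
Standard form: ωn²/(s²+2ζωn·s+ωn²).
const=16=ωn² → ωn=4, s coeff=4.8=2ζωn → ζ=0.6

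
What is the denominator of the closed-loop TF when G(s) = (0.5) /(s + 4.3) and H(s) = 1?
Characteristic poly = G_den * H_den + G_num * H_num = (s + 4.3) + (0.5) = s + 4.8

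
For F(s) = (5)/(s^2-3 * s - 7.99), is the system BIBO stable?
Denominator: s^2 - 3*s - 7.99 = (s - 4.7)(s + 1.7). Poles: -1.7, 4.7. All Re(p)<0: No (unstable)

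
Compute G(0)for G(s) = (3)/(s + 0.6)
DC gain = G(0) = num(0)/den(0) = 3/0.6 = 5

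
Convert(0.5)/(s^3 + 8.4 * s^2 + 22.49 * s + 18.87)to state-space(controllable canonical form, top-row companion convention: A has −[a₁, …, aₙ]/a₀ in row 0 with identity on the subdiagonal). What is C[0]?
Reachable canonical form: C = numerator coefficients (right-aligned, zero-padded to length n).
num = 0.5, C = [[0, 0, 0.5]].
C[0] = 0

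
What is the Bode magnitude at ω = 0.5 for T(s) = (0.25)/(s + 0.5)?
Substitute s = j*0.5: T(j0.5) = 0.25 - 0.25j.
|T(j0.5)| = sqrt(Re² + Im²) = 0.3536.
20*log₁₀(0.3536) = -9.03 dB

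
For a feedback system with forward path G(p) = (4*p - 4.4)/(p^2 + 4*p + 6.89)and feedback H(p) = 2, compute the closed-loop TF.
Closed-loop T = G/(1+GH).
Numerator: G_num * H_den = 4*p - 4.4.
Denominator: G_den * H_den + G_num * H_num = (p^2 + 4*p + 6.89) + (8*p - 8.8) = p^2 + 12*p - 1.91.
T(p) = (4*p - 4.4)/(p^2 + 12*p - 1.91)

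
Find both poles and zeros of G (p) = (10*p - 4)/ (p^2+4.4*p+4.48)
Set denominator = 0: p^2 + 4.4*p + 4.48 = (p + 2.8)(p + 1.6) = 0 → Poles: -1.6, -2.8
Set numerator = 0: 10*p - 4 = 0 → Zeros: 0.4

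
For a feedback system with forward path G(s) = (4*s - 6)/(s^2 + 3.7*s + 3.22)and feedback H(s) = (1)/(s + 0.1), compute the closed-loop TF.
Closed-loop T = G/(1+GH).
Numerator: G_num * H_den = 4*s^2 - 5.6*s - 0.6.
Denominator: G_den * H_den + G_num * H_num = (s^3 + 3.8*s^2 + 3.59*s + 0.322) + (4*s - 6) = s^3 + 3.8*s^2 + 7.59*s - 5.678.
T(s) = (4*s^2 - 5.6*s - 0.6)/(s^3 + 3.8*s^2 + 7.59*s - 5.678)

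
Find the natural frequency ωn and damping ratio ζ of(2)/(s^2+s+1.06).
Underdamped: complex pole -0.5 + 0.9j. ωn = |pole| = 1.03, ζ = -Re(pole)/ωn = 0.4856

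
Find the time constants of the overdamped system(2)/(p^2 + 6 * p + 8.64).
Overdamped: real poles at -2.4, -3.6. τ = -1/pole → τ₁ = 0.4167, τ₂ = 0.2778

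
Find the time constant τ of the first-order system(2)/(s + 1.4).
First-order system: τ = -1/pole. Pole = -1.4. τ = -1/(-1.4) = 0.7143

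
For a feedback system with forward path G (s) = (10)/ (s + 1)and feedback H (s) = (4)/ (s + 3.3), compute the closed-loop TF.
Closed-loop T = G/(1+GH).
Numerator: G_num * H_den = 10*s + 33.
Denominator: G_den * H_den + G_num * H_num = (s^2 + 4.3*s + 3.3) + (40) = s^2 + 4.3*s + 43.3.
T(s) = (10*s + 33)/(s^2 + 4.3*s + 43.3)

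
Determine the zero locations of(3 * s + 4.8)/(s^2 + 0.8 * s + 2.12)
Set numerator = 0: 3*s + 4.8 = 0 → Zeros: -1.6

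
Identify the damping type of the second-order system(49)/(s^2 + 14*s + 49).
Standard form: ωn²/(s²+2ζωn·s+ωn²) gives ωn=7, ζ=1.
Critically damped (ζ = 1)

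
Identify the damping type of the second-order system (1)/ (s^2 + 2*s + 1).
Standard form: ωn²/(s²+2ζωn·s+ωn²) gives ωn=1, ζ=1.
Critically damped (ζ = 1)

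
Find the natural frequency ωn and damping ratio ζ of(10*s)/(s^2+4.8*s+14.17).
Underdamped: complex pole -2.4 + 2.9j. ωn = |pole| = 3.764, ζ = -Re(pole)/ωn = 0.6376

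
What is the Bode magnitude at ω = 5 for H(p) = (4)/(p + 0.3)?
Substitute p = j*5: H(j5) = 0.0478278 - 0.79713j.
|H(j5)| = sqrt(Re² + Im²) = 0.7986.
20*log₁₀(0.7986) = -1.95 dB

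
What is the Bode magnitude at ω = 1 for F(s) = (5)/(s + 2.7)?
Substitute s = j*1: F(j1) = 1.62847 - 0.603136j.
|F(j1)| = sqrt(Re² + Im²) = 1.737.
20*log₁₀(1.737) = 4.79 dB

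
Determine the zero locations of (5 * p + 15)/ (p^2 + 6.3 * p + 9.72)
Set numerator = 0: 5*p + 15 = 0 → Zeros: -3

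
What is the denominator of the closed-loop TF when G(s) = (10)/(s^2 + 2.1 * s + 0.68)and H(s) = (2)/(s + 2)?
Characteristic poly = G_den * H_den + G_num * H_num = (s^3 + 4.1*s^2 + 4.88*s + 1.36) + (20) = s^3 + 4.1*s^2 + 4.88*s + 21.36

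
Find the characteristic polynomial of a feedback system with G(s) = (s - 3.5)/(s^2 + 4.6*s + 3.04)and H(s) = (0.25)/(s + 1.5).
Characteristic poly = G_den * H_den + G_num * H_num = (s^3 + 6.1*s^2 + 9.94*s + 4.56) + (0.25*s - 0.875) = s^3 + 6.1*s^2 + 10.19*s + 3.685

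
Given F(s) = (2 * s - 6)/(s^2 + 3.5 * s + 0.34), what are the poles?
Set denominator = 0: s^2 + 3.5*s + 0.34 = (s + 3.4)(s + 0.1) = 0 → Poles: -0.1, -3.4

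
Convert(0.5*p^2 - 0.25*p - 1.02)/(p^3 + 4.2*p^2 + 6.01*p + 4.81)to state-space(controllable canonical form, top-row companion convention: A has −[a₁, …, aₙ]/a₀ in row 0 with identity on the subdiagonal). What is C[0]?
Reachable canonical form: C = numerator coefficients (right-aligned, zero-padded to length n).
num = 0.5*p^2 - 0.25*p - 1.02, C = [[0.5, -0.25, -1.02]].
C[0] = 0.5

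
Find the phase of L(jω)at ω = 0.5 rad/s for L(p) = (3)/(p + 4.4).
Substitute p = j*0.5: L(j0.5) = 0.673126 - 0.0764916j.
∠L(j0.5) = atan2(Im, Re) = atan2(-0.0764916, 0.673126) = -6.48°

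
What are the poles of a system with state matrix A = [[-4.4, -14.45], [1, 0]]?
Eigenvalues solve det(λI - A) = 0.
Characteristic polynomial: λ^2 + 4.4*λ + 14.45 = 0.
Roots: -2.2 + 3.1j, -2.2 - 3.1j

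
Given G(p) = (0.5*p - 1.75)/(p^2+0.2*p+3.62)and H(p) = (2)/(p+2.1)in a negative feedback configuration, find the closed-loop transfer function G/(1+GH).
Closed-loop T = G/(1+GH).
Numerator: G_num * H_den = 0.5*p^2 - 0.7*p - 3.675.
Denominator: G_den * H_den + G_num * H_num = (p^3 + 2.3*p^2 + 4.04*p + 7.602) + (p - 3.5) = p^3 + 2.3*p^2 + 5.04*p + 4.102.
T(p) = (0.5*p^2 - 0.7*p - 3.675)/(p^3 + 2.3*p^2 + 5.04*p + 4.102)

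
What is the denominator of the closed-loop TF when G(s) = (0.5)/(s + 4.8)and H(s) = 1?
Characteristic poly = G_den * H_den + G_num * H_num = (s + 4.8) + (0.5) = s + 5.3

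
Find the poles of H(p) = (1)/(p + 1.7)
Set denominator = 0: p + 1.7 = 0 → Poles: -1.7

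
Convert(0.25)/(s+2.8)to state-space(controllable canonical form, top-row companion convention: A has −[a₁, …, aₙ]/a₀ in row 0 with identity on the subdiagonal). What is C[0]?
Reachable canonical form: C = numerator coefficients (right-aligned, zero-padded to length n).
num = 0.25, C = [[0.25]].
C[0] = 0.25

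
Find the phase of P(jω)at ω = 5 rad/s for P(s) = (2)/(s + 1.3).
Substitute s = j*5: P(j5) = 0.0974148 - 0.374672j.
∠P(j5) = atan2(Im, Re) = atan2(-0.374672, 0.0974148) = -75.43°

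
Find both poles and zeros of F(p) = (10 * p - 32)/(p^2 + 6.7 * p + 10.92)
Set denominator = 0: p^2 + 6.7*p + 10.92 = (p + 3.9)(p + 2.8) = 0 → Poles: -2.8, -3.9
Set numerator = 0: 10*p - 32 = 0 → Zeros: 3.2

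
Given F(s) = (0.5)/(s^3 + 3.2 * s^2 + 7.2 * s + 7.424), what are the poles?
Set denominator = 0: s^3 + 3.2*s^2 + 7.2*s + 7.424 = (s + 1.6)(s^2 + 1.6*s + 4.64) = 0 → Poles: -0.8 + 2j, -0.8 - 2j, -1.6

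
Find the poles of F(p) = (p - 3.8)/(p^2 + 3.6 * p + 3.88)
Set denominator = 0: p^2 + 3.6*p + 3.88 = 0 → Poles: -1.8 + 0.8j, -1.8 - 0.8j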